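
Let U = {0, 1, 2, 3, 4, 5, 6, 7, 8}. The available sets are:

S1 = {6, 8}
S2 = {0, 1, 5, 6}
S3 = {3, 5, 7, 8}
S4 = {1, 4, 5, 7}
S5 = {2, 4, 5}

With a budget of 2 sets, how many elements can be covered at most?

7

Choosing S2, S3 covers {0, 1, 3, 5, 6, 7, 8} — 7 elements.
No choice of 2 sets does better; here 2, 4 are left uncovered.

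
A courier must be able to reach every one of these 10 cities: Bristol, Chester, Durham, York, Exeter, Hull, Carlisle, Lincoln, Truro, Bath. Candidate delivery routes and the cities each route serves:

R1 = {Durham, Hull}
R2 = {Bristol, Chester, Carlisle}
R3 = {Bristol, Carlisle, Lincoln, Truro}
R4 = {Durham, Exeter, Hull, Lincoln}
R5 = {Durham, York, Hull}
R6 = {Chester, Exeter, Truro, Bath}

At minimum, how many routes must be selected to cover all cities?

R3, R5, R6 together cover {Bristol, Chester, Durham, York, Exeter, Hull, Carlisle, Lincoln, Truro, Bath} — every city.
No 2 of the 6 routes cover everything (all 15 pairs fall short), so 3 is minimum.
Greedy (largest uncovered first) would take R3, R4, R6, R5 — 4 routes — but 3 suffice.

3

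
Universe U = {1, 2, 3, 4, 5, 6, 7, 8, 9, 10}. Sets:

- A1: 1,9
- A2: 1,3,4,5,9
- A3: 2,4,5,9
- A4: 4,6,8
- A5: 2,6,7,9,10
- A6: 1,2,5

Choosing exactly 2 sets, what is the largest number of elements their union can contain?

9

Choosing A2, A5 covers {1, 2, 3, 4, 5, 6, 7, 9, 10} — 9 elements.
No choice of 2 sets does better; here 8 is left uncovered.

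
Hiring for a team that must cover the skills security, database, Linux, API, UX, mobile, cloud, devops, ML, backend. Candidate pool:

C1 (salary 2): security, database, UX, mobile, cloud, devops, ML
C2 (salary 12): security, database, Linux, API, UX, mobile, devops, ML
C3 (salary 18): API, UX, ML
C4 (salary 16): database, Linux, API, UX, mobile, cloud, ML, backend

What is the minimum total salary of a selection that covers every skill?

18

C1, C4 cover every skill at salary 2 + 16 = 18.
Any cover uses at least 2 candidates; among all covering selections none totals below 18.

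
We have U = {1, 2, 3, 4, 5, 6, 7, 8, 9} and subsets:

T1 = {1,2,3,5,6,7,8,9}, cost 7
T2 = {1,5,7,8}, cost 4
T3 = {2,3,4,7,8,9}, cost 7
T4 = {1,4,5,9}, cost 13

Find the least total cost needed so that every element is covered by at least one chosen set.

14

T1, T3 cover every element at cost 7 + 7 = 14.
Any cover uses at least 2 sets; among all covering selections none totals below 14.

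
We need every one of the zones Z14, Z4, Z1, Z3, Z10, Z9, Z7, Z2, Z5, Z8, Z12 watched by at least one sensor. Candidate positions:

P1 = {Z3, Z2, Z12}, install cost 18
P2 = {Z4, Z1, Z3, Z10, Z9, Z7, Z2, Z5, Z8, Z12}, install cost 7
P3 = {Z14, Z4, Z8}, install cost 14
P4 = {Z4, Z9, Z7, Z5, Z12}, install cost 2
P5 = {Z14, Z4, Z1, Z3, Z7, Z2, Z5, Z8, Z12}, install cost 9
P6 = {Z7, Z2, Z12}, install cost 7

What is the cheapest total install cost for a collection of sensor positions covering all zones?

P2, P5 cover every zone at install cost 7 + 9 = 16.
Any cover uses at least 2 sensor positions; among all covering selections none totals below 16.
Greedy by coverage-per-install cost would pick P4, P2, P5 for 18 — worse than the optimum 16.

16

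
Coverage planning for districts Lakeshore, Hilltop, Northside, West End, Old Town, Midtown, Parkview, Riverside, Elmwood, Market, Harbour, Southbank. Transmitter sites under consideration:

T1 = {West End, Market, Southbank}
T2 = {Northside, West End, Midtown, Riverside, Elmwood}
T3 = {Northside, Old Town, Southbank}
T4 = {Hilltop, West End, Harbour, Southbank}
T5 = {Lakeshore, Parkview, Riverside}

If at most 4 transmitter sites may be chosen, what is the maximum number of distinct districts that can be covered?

Choosing T1, T2, T4, T5 covers {Lakeshore, Hilltop, Northside, West End, Midtown, Parkview, Riverside, Elmwood, Market, Harbour, Southbank} — 11 districts.
No choice of 4 transmitter sites does better; here Old Town is left uncovered.

11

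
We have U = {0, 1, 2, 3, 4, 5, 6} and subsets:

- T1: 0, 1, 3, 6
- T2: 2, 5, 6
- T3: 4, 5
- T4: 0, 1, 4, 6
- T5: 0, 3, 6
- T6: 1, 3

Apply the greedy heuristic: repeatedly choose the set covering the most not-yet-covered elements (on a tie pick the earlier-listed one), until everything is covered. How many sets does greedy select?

Pick 1: T1 covers 4 new elements (0, 1, 3, 6).
Pick 2: T2 covers 2 new elements (2, 5).
Pick 3: T3 covers 1 new elements (4).
Greedy uses 3 sets.

3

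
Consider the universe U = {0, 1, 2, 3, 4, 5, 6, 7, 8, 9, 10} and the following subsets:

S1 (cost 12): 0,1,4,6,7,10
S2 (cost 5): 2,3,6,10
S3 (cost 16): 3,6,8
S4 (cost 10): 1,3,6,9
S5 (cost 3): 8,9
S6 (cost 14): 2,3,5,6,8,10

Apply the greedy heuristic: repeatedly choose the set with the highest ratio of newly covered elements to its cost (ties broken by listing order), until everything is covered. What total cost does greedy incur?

34

Pick 1: S2 adds 4 new (2, 3, 6, 10) at cost 5 (ratio 4/5).
Pick 2: S5 adds 2 new (8, 9) at cost 3 (ratio 2/3).
Pick 3: S1 adds 4 new (0, 1, 4, 7) at cost 12 (ratio 4/12).
Pick 4: S6 adds 1 new (5) at cost 14 (ratio 1/14).
Greedy total cost: 5 + 3 + 12 + 14 = 34. (The true optimum is 29, so greedy overshoots here.)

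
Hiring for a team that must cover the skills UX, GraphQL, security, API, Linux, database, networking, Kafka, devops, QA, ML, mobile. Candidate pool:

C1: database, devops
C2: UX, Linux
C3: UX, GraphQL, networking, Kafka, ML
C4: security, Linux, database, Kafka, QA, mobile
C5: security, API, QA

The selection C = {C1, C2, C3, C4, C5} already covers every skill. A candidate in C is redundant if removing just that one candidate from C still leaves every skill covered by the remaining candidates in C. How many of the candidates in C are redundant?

Drop C1: devops uncovered — not redundant.
Drop C2: the rest still cover every skill — redundant.
Drop C3: GraphQL, networking, ML uncovered — not redundant.
Drop C4: mobile uncovered — not redundant.
Drop C5: API uncovered — not redundant.
1 redundant: C2.

1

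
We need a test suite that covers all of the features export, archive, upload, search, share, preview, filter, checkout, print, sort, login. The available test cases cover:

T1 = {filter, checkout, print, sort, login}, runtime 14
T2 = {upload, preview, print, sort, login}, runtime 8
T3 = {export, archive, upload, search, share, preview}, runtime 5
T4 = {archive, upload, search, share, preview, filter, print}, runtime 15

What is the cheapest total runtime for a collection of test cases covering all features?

19

T1, T3 cover every feature at runtime 14 + 5 = 19.
Any cover uses at least 2 test cases; among all covering selections none totals below 19.
Greedy by coverage-per-runtime would pick T3, T2, T1 for 27 — worse than the optimum 19.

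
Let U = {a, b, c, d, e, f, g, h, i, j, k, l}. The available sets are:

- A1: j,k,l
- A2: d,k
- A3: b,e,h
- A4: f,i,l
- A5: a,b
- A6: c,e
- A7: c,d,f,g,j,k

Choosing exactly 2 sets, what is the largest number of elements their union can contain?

9

Choosing A3, A7 covers {b, c, d, e, f, g, h, j, k} — 9 elements.
No choice of 2 sets does better; here a, i, l are left uncovered.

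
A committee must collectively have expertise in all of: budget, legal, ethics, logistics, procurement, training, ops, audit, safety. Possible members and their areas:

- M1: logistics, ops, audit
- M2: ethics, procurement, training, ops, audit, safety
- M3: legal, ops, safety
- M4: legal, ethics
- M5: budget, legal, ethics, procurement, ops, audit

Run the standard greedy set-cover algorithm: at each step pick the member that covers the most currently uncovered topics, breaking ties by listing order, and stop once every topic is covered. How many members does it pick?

3

Pick 1: M2 covers 6 new topics (ethics, procurement, training, ops, audit, safety).
Pick 2: M5 covers 2 new topics (budget, legal).
Pick 3: M1 covers 1 new topics (logistics).
Greedy uses 3 members.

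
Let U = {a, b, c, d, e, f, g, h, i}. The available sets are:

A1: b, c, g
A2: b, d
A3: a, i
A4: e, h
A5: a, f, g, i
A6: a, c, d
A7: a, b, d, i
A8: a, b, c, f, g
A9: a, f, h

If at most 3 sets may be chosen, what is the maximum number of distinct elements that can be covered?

9

Choosing A4, A7, A8 covers {a, b, c, d, e, f, g, h, i} — 9 elements.
That is all 9 elements.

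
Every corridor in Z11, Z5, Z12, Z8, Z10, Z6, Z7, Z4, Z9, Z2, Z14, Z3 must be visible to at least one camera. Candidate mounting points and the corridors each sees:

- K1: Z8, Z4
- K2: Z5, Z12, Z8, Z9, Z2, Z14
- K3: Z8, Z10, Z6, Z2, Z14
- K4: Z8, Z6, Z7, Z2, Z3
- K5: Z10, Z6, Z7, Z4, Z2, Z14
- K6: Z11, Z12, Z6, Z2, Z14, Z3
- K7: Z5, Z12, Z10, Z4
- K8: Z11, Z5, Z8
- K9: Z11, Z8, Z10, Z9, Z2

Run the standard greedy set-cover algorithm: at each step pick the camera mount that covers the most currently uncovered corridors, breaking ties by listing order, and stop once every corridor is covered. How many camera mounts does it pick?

Pick 1: K2 covers 6 new corridors (Z5, Z12, Z8, Z9, Z2, Z14).
Pick 2: K5 covers 4 new corridors (Z10, Z6, Z7, Z4).
Pick 3: K6 covers 2 new corridors (Z11, Z3).
Greedy uses 3 camera mounts.

3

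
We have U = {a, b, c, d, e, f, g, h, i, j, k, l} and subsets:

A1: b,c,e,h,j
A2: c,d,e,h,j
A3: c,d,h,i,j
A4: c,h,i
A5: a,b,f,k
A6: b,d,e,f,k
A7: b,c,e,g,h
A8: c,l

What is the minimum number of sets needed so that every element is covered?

4

A3, A5, A7, A8 together cover {a, b, c, d, e, f, g, h, i, j, k, l} — every element.
No 3 of the 8 sets cover everything (all 56 triples fall short), so 4 is minimum.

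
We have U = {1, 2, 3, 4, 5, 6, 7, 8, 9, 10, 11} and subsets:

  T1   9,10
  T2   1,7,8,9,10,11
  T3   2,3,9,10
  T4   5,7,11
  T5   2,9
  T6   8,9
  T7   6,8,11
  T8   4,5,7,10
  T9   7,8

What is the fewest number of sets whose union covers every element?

T2, T3, T7, T8 together cover {1, 2, 3, 4, 5, 6, 7, 8, 9, 10, 11} — every element.
No 3 of the 9 sets cover everything (all 84 triples fall short), so 4 is minimum.

4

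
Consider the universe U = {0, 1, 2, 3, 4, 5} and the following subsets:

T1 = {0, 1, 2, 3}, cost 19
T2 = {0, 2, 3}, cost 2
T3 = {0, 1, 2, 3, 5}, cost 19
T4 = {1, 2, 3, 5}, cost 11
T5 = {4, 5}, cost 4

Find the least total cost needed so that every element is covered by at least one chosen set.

17

T2, T4, T5 cover every element at cost 2 + 11 + 4 = 17.
Any cover uses at least 2 sets; among all covering selections none totals below 17.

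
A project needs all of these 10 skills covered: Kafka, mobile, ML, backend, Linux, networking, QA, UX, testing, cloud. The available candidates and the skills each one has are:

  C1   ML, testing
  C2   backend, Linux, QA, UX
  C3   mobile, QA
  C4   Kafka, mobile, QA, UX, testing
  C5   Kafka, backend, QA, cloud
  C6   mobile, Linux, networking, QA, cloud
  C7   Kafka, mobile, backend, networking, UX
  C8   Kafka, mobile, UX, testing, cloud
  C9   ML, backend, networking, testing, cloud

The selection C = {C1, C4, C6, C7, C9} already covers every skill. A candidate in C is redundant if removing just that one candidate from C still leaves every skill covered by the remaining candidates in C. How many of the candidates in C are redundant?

Drop C1: the rest still cover every skill — redundant.
Drop C4: the rest still cover every skill — redundant.
Drop C6: Linux uncovered — not redundant.
Drop C7: the rest still cover every skill — redundant.
Drop C9: the rest still cover every skill — redundant.
4 redundant: C1, C4, C7, C9.

4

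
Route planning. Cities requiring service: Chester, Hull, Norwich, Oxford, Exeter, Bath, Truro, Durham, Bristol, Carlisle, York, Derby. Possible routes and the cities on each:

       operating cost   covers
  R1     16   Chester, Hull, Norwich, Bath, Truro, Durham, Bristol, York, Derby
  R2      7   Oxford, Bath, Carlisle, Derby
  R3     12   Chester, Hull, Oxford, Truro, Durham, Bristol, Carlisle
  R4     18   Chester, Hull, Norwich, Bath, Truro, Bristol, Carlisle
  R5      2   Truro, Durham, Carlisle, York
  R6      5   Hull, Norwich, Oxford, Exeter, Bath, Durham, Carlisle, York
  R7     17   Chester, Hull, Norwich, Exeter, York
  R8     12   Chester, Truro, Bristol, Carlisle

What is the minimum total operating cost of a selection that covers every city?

R1, R6 cover every city at operating cost 16 + 5 = 21.
Any cover uses at least 2 routes; among all covering selections none totals below 21.
Greedy by coverage-per-operating cost would pick R5, R6, R1 for 23 — worse than the optimum 21.

21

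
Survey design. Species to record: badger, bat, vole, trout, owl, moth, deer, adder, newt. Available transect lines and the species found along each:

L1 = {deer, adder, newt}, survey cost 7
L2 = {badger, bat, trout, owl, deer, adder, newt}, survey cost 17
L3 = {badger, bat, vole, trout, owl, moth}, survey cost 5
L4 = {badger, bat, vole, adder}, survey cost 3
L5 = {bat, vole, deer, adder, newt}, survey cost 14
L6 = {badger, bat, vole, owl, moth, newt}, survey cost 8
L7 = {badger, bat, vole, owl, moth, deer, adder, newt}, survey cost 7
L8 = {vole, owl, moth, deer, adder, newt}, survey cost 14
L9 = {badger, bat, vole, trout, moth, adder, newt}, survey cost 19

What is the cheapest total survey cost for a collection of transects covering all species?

L1, L3 cover every species at survey cost 7 + 5 = 12.
Any cover uses at least 2 transects; among all covering selections none totals below 12.

12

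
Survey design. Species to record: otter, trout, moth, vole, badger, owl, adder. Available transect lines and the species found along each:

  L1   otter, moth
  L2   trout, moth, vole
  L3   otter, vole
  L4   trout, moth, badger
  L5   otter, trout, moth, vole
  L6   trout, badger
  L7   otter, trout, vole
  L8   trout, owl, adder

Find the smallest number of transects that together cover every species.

L3, L4, L8 together cover {otter, trout, moth, vole, badger, owl, adder} — every species.
No 2 of the 8 transects cover everything (all 28 pairs fall short), so 3 is minimum.

3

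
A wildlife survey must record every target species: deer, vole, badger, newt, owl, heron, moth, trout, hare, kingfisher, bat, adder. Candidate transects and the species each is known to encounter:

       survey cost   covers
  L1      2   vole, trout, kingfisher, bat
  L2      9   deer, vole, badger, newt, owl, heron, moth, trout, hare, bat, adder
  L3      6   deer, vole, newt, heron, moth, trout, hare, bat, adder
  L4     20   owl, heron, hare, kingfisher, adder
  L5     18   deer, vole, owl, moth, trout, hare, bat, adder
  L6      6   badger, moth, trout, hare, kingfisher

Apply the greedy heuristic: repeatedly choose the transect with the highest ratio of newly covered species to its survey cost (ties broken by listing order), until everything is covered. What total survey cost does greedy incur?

17

Pick 1: L1 adds 4 new (vole, trout, kingfisher, bat) at survey cost 2 (ratio 4/2).
Pick 2: L3 adds 6 new (deer, newt, heron, moth, hare, adder) at survey cost 6 (ratio 6/6).
Pick 3: L2 adds 2 new (badger, owl) at survey cost 9 (ratio 2/9).
Greedy total survey cost: 2 + 6 + 9 = 17. (The true optimum is 11, so greedy overshoots here.)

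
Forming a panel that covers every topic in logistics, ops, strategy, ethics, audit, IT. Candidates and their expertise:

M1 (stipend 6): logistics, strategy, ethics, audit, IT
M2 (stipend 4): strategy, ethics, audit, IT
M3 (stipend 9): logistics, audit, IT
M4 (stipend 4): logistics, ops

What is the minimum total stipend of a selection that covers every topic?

8

M2, M4 cover every topic at stipend 4 + 4 = 8.
Any cover uses at least 2 members; among all covering selections none totals below 8.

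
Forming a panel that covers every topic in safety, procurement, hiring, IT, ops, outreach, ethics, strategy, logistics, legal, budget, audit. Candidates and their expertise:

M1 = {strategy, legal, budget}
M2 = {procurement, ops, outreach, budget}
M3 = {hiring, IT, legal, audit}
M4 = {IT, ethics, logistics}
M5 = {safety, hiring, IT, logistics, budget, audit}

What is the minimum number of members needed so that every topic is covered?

4

M1, M2, M4, M5 together cover {safety, procurement, hiring, IT, ops, outreach, ethics, strategy, logistics, legal, budget, audit} — every topic.
No 3 of the 5 members cover everything (all 10 triples fall short), so 4 is minimum.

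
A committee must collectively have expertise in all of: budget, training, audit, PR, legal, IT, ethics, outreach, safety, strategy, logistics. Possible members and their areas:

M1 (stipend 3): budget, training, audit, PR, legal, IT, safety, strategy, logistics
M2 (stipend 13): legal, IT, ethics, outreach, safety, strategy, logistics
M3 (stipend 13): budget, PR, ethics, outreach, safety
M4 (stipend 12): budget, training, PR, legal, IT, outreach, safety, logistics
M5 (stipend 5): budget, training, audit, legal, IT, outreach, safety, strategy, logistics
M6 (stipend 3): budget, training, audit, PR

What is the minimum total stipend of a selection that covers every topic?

16

M1, M2 cover every topic at stipend 3 + 13 = 16.
Any cover uses at least 2 members; among all covering selections none totals below 16.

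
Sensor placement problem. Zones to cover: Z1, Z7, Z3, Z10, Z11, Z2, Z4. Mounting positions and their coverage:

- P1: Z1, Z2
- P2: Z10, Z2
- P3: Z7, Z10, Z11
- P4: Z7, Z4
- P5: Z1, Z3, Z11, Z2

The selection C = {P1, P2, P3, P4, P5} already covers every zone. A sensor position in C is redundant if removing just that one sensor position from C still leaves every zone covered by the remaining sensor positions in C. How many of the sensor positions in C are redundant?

Drop P1: the rest still cover every zone — redundant.
Drop P2: the rest still cover every zone — redundant.
Drop P3: the rest still cover every zone — redundant.
Drop P4: Z4 uncovered — not redundant.
Drop P5: Z3 uncovered — not redundant.
3 redundant: P1, P2, P3.

3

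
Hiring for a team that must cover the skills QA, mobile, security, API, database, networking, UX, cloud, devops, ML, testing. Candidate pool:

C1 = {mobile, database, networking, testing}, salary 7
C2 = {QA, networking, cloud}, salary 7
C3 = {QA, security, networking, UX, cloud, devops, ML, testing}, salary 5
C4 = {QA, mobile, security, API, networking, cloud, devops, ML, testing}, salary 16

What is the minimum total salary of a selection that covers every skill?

28

C1, C3, C4 cover every skill at salary 7 + 5 + 16 = 28.
Any cover uses at least 3 candidates; among all covering selections none totals below 28.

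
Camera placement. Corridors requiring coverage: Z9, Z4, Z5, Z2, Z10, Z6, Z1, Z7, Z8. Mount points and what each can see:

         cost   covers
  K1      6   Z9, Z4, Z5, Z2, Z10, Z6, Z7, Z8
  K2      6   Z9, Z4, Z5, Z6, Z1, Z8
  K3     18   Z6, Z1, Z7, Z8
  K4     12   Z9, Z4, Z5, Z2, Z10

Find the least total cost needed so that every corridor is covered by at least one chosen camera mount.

K1, K2 cover every corridor at cost 6 + 6 = 12.
Any cover uses at least 2 camera mounts; among all covering selections none totals below 12.

12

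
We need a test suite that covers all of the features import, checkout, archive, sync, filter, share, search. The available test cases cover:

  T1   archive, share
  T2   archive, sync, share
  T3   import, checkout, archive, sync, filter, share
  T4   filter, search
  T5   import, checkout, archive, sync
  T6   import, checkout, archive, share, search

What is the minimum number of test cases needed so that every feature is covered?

2

T3, T4 together cover {import, checkout, archive, sync, filter, share, search} — every feature.
No single test case contains all 7 features, so 2 is optimal.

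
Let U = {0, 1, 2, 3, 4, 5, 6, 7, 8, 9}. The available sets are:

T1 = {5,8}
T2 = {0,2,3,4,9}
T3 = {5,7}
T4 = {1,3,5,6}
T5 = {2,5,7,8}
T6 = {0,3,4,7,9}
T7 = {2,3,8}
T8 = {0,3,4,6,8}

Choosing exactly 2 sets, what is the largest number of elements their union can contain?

8

Choosing T2, T4 covers {0, 1, 2, 3, 4, 5, 6, 9} — 8 elements.
No choice of 2 sets does better; here 7, 8 are left uncovered.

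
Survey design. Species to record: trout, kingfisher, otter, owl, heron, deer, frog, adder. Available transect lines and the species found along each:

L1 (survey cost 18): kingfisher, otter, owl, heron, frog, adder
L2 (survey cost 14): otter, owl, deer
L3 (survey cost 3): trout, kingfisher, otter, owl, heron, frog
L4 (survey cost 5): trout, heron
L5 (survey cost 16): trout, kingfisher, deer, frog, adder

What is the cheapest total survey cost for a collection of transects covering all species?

19

L3, L5 cover every species at survey cost 3 + 16 = 19.
Any cover uses at least 2 transects; among all covering selections none totals below 19.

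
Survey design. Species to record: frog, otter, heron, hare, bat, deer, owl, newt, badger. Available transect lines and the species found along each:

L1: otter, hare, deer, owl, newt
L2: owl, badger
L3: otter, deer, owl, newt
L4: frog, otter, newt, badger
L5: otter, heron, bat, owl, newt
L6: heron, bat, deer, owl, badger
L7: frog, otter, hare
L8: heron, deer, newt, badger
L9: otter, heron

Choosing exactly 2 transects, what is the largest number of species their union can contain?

Choosing L1, L6 covers {otter, heron, hare, bat, deer, owl, newt, badger} — 8 species.
No choice of 2 transects does better; here frog is left uncovered.

8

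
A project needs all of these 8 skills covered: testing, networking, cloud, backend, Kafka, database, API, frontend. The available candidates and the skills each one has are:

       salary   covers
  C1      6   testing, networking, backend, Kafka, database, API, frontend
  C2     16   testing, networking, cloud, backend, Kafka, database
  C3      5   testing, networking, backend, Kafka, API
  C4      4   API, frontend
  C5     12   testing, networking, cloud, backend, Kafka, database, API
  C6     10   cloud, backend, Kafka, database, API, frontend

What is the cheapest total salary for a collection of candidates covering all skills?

C3, C6 cover every skill at salary 5 + 10 = 15.
Any cover uses at least 2 candidates; among all covering selections none totals below 15.

15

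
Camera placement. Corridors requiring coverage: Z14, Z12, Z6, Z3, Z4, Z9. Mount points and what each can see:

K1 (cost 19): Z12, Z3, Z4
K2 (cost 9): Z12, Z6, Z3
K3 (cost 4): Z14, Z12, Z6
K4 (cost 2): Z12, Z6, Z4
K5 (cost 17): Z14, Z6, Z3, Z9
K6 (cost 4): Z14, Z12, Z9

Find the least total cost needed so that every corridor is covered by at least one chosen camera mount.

K2, K4, K6 cover every corridor at cost 9 + 2 + 4 = 15.
Any cover uses at least 2 camera mounts; among all covering selections none totals below 15.

15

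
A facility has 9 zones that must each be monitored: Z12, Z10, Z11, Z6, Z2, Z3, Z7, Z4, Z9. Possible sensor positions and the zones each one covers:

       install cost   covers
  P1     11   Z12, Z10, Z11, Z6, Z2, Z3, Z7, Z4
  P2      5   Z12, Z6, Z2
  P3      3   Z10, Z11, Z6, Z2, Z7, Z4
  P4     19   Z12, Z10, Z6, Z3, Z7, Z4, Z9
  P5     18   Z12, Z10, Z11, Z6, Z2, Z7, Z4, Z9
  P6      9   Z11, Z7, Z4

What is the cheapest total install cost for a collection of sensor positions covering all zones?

P3, P4 cover every zone at install cost 3 + 19 = 22.
Any cover uses at least 2 sensor positions; among all covering selections none totals below 22.
Greedy by coverage-per-install cost would pick P3, P2, P4 for 27 — worse than the optimum 22.

22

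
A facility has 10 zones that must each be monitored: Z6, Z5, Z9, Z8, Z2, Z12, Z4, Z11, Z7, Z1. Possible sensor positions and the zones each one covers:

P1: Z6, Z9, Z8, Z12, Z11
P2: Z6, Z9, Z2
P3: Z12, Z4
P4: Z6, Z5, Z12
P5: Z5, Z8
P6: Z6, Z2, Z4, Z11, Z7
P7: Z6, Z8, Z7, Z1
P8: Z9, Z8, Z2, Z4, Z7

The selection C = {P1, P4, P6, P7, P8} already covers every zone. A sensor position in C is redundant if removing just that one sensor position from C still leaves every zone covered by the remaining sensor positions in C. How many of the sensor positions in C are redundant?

Drop P1: the rest still cover every zone — redundant.
Drop P4: Z5 uncovered — not redundant.
Drop P6: the rest still cover every zone — redundant.
Drop P7: Z1 uncovered — not redundant.
Drop P8: the rest still cover every zone — redundant.
3 redundant: P1, P6, P8.

3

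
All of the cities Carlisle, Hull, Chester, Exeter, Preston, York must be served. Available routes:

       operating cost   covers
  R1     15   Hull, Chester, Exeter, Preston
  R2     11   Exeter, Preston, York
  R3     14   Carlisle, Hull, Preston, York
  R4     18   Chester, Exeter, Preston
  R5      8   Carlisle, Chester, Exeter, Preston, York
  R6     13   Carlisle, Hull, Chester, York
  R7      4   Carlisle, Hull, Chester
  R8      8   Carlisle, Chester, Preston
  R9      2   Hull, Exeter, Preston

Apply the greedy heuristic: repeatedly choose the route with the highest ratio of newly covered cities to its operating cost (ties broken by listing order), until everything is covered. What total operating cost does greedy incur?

Pick 1: R9 adds 3 new (Hull, Exeter, Preston) at operating cost 2 (ratio 3/2).
Pick 2: R7 adds 2 new (Carlisle, Chester) at operating cost 4 (ratio 2/4).
Pick 3: R5 adds 1 new (York) at operating cost 8 (ratio 1/8).
Greedy total operating cost: 2 + 4 + 8 = 14. (The true optimum is 10, so greedy overshoots here.)

14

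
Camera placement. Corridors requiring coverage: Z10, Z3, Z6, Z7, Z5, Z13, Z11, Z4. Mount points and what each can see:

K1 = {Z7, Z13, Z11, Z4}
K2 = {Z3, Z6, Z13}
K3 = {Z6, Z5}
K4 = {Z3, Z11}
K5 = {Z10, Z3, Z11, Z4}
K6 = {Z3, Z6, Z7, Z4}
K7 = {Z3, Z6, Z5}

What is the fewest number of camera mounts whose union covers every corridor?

K1, K3, K5 together cover {Z10, Z3, Z6, Z7, Z5, Z13, Z11, Z4} — every corridor.
No 2 of the 7 camera mounts cover everything (all 21 pairs fall short), so 3 is minimum.

3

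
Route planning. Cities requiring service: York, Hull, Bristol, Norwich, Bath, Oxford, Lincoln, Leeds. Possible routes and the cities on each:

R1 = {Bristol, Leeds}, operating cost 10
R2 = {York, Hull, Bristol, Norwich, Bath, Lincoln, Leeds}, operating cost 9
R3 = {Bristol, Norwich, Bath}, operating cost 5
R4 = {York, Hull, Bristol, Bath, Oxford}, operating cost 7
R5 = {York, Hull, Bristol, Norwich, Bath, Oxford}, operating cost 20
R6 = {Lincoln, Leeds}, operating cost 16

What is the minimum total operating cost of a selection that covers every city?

R2, R4 cover every city at operating cost 9 + 7 = 16.
Any cover uses at least 2 routes; among all covering selections none totals below 16.

16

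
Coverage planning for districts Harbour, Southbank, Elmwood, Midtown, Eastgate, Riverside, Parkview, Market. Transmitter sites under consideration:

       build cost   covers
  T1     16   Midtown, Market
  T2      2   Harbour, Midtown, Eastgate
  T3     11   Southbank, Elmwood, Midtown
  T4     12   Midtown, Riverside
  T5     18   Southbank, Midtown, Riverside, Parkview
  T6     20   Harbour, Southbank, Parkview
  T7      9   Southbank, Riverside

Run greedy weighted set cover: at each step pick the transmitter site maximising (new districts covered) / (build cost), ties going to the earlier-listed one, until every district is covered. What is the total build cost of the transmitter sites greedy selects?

56

Pick 1: T2 adds 3 new (Harbour, Midtown, Eastgate) at build cost 2 (ratio 3/2).
Pick 2: T7 adds 2 new (Southbank, Riverside) at build cost 9 (ratio 2/9).
Pick 3: T3 adds 1 new (Elmwood) at build cost 11 (ratio 1/11).
Pick 4: T1 adds 1 new (Market) at build cost 16 (ratio 1/16).
Pick 5: T5 adds 1 new (Parkview) at build cost 18 (ratio 1/18).
Greedy total build cost: 2 + 9 + 11 + 16 + 18 = 56. (The true optimum is 47, so greedy overshoots here.)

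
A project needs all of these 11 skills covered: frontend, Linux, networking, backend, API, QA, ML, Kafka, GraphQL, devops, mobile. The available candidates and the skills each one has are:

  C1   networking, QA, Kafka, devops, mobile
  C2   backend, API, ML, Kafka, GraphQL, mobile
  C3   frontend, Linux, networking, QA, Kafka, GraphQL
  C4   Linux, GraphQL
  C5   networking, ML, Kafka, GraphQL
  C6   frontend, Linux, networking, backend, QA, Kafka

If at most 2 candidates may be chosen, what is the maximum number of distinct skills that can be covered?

Choosing C2, C3 covers {frontend, Linux, networking, backend, API, QA, ML, Kafka, GraphQL, mobile} — 10 skills.
No choice of 2 candidates does better; here devops is left uncovered.

10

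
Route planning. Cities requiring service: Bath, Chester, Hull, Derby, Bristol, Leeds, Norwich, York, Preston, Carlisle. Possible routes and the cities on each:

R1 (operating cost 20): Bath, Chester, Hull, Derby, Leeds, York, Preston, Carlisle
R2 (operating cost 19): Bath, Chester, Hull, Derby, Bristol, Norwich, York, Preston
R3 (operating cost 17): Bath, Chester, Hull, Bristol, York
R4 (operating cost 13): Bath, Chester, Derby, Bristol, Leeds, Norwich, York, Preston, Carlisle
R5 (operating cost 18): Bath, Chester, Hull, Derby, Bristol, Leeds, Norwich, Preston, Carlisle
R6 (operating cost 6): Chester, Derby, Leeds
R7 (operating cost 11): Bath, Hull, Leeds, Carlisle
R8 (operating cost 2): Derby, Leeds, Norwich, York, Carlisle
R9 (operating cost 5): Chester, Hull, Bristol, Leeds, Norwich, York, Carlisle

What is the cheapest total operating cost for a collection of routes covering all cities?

18

R4, R9 cover every city at operating cost 13 + 5 = 18.
Any cover uses at least 2 routes; among all covering selections none totals below 18.
Greedy by coverage-per-operating cost would pick R8, R9, R4 for 20 — worse than the optimum 18.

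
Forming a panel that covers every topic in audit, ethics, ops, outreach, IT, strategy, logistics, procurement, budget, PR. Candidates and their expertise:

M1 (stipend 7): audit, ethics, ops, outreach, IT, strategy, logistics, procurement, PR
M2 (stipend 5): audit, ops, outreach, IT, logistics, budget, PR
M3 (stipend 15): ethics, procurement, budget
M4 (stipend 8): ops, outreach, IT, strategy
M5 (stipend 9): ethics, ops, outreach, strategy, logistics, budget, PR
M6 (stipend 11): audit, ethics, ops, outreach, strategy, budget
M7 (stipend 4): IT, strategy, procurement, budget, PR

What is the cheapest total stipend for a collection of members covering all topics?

M1, M7 cover every topic at stipend 7 + 4 = 11.
Any cover uses at least 2 members; among all covering selections none totals below 11.

11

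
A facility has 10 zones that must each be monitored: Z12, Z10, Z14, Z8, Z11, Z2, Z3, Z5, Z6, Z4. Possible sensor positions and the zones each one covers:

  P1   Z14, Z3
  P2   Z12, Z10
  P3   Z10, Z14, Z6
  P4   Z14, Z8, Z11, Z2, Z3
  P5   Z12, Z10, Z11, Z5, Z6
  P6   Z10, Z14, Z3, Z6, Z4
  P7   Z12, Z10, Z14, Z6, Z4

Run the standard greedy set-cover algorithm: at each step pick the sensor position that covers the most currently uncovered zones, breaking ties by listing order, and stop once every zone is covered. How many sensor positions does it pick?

Pick 1: P4 covers 5 new zones (Z14, Z8, Z11, Z2, Z3).
Pick 2: P5 covers 4 new zones (Z12, Z10, Z5, Z6).
Pick 3: P6 covers 1 new zones (Z4).
Greedy uses 3 sensor positions.

3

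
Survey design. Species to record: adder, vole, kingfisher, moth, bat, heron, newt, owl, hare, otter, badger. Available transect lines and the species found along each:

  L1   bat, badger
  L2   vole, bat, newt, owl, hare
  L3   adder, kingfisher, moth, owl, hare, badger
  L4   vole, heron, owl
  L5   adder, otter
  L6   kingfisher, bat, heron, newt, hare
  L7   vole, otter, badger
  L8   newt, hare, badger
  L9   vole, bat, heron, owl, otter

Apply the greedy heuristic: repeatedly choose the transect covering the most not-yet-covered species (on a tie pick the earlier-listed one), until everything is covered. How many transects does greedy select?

Pick 1: L3 covers 6 new species (adder, kingfisher, moth, owl, hare, badger).
Pick 2: L9 covers 4 new species (vole, bat, heron, otter).
Pick 3: L2 covers 1 new species (newt).
Greedy uses 3 transects.

3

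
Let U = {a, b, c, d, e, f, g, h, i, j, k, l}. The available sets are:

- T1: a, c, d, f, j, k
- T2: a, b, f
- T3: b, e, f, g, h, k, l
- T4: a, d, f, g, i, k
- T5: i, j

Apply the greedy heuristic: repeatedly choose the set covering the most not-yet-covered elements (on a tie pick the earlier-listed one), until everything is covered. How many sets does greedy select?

3

Pick 1: T3 covers 7 new elements (b, e, f, g, h, k, l).
Pick 2: T1 covers 4 new elements (a, c, d, j).
Pick 3: T4 covers 1 new elements (i).
Greedy uses 3 sets.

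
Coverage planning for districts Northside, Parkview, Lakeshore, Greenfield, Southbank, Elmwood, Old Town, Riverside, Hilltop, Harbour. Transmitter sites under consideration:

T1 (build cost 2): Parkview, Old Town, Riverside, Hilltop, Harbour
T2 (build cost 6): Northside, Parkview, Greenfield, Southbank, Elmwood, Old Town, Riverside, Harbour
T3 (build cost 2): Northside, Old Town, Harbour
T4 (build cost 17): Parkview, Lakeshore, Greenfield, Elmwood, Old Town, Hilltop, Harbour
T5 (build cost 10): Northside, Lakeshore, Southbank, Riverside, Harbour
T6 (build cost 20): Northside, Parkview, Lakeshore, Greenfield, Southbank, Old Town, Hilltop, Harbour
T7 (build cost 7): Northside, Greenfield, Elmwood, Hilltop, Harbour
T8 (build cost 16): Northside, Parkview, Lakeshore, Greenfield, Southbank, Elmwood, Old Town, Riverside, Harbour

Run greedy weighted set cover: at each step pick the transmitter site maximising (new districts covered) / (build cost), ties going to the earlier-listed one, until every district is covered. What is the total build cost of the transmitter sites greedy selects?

Pick 1: T1 adds 5 new (Parkview, Old Town, Riverside, Hilltop, Harbour) at build cost 2 (ratio 5/2).
Pick 2: T2 adds 4 new (Northside, Greenfield, Southbank, Elmwood) at build cost 6 (ratio 4/6).
Pick 3: T5 adds 1 new (Lakeshore) at build cost 10 (ratio 1/10).
Greedy total build cost: 2 + 6 + 10 = 18.

18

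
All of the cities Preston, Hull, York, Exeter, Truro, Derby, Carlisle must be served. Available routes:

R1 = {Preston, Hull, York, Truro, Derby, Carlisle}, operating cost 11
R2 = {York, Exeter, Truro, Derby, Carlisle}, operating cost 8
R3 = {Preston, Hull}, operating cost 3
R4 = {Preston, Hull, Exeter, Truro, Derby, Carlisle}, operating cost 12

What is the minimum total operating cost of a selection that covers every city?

R2, R3 cover every city at operating cost 8 + 3 = 11.
Any cover uses at least 2 routes; among all covering selections none totals below 11.

11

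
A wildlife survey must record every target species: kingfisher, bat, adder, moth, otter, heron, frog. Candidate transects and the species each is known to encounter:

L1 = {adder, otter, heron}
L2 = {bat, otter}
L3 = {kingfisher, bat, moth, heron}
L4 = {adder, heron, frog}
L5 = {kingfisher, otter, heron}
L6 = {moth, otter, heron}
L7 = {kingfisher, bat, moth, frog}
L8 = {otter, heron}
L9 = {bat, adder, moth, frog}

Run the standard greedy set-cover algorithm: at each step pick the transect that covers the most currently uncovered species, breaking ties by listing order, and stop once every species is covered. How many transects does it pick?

3

Pick 1: L3 covers 4 new species (kingfisher, bat, moth, heron).
Pick 2: L1 covers 2 new species (adder, otter).
Pick 3: L4 covers 1 new species (frog).
Greedy uses 3 transects. (The true minimum is 2.)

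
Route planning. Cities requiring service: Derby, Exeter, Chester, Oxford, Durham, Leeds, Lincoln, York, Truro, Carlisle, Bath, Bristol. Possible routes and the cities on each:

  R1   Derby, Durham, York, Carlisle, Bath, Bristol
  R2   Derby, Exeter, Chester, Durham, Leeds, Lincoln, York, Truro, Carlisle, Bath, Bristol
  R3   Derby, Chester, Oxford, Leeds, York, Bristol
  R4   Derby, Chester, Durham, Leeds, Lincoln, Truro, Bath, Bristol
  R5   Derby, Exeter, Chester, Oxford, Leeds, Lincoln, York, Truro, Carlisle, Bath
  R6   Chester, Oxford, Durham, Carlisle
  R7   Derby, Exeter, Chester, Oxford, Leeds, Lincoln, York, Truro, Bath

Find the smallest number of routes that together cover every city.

2

R1, R5 together cover {Derby, Exeter, Chester, Oxford, Durham, Leeds, Lincoln, York, Truro, Carlisle, Bath, Bristol} — every city.
No single route contains all 12 cities, so 2 is optimal.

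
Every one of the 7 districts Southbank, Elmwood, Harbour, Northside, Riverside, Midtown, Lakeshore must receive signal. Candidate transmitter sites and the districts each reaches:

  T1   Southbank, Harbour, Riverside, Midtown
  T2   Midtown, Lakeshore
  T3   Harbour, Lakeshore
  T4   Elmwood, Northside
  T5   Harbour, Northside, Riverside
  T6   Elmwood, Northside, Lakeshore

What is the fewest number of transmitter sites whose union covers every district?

T1, T6 together cover {Southbank, Elmwood, Harbour, Northside, Riverside, Midtown, Lakeshore} — every district.
No single transmitter site contains all 7 districts, so 2 is optimal.

2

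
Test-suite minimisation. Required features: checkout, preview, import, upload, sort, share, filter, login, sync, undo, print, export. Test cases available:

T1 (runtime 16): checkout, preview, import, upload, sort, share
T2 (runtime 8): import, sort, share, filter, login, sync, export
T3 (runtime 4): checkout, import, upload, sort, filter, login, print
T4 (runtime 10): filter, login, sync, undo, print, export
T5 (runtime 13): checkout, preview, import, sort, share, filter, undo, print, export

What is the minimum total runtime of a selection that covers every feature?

T2, T3, T5 cover every feature at runtime 8 + 4 + 13 = 25.
Any cover uses at least 2 test cases; among all covering selections none totals below 25.

25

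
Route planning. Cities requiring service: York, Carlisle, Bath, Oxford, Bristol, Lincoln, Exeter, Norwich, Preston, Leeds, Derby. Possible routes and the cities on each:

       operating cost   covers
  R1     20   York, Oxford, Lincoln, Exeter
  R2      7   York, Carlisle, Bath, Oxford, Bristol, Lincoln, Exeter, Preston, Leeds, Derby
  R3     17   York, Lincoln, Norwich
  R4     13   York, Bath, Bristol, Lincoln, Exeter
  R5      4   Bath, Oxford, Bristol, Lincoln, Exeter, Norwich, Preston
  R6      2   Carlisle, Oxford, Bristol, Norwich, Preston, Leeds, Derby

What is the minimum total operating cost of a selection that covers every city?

9

R2, R6 cover every city at operating cost 7 + 2 = 9.
Any cover uses at least 2 routes; among all covering selections none totals below 9.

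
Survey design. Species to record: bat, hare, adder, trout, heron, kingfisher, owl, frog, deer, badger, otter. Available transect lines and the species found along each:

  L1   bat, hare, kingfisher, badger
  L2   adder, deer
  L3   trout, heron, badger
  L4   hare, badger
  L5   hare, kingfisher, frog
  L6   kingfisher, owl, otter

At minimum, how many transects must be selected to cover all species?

5

L1, L2, L3, L5, L6 together cover {bat, hare, adder, trout, heron, kingfisher, owl, frog, deer, badger, otter} — every species.
No 4 of the 6 transects cover everything (all 15 size-4 selections fall short), so 5 is minimum.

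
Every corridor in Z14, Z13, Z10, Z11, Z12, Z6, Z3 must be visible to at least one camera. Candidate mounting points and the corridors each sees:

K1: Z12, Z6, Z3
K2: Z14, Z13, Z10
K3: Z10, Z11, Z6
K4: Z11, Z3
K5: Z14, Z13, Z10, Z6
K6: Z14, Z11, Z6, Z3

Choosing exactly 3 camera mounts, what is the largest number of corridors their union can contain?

Choosing K1, K2, K3 covers {Z14, Z13, Z10, Z11, Z12, Z6, Z3} — 7 corridors.
That is all 7 corridors.

7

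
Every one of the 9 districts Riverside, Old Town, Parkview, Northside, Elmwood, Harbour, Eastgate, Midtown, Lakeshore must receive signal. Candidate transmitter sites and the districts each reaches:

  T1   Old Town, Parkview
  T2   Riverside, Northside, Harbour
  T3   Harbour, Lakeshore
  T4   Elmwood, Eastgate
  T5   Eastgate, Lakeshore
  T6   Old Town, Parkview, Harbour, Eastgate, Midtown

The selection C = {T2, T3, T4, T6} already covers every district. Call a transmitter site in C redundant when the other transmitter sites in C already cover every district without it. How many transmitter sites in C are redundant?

0

Drop T2: Riverside, Northside uncovered — not redundant.
Drop T3: Lakeshore uncovered — not redundant.
Drop T4: Elmwood uncovered — not redundant.
Drop T6: Old Town, Parkview, Midtown uncovered — not redundant.
None of the transmitter sites in C is redundant.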